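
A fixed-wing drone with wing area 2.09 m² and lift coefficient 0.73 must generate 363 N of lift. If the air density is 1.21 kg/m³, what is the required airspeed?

v = 19.8 m/s

L = ½ρv²S·CL ⇒ v = √(2L/(ρ·S·CL))
v = √(2 × 363 / (1.21 × 2.09 × 0.73)) = √393.3 = 19.8 m/s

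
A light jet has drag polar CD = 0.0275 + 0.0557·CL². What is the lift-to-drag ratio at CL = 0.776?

CD = 0.0275 + 0.0557 × 0.776² = 0.06104
L/D = CL/CD = 0.776 / 0.06104 = 12.7

L/D = 12.7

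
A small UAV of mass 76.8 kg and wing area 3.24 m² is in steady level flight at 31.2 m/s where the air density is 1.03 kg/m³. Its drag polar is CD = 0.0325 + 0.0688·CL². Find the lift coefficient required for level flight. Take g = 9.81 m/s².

Level flight ⇒ L = W = m·g = 76.8 × 9.81 = 753.41 N.
Dynamic pressure q = 0.5 × 1.03 × 31.2² = 501.3 Pa.
Required CL = L/(qS) = 753.41/(501.3·3.24) = 0.4638.

CL = 0.464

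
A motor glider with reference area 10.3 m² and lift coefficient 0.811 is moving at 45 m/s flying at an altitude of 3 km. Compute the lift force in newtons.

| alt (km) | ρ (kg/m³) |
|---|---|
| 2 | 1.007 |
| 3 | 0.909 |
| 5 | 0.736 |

At 3 km, from the table: ρ = 0.909 kg/m³.
Dynamic pressure q = ½ρv² = ½ × 0.909 × 45² = 920.4 Pa.
L = q·S·CL = 920.4 × 10.3 × 0.811 = 7690 N ≈ 7.69 kN

L = 7690 N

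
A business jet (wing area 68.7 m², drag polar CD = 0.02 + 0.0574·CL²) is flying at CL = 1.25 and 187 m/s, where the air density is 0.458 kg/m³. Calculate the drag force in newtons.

D = 60300 N

CD = 0.02 + 0.0574 × 1.25² = 0.1097
D = ½ρv²S·CD = ½ × 0.458 × 187² × 68.7 × 0.1097 = 60300 N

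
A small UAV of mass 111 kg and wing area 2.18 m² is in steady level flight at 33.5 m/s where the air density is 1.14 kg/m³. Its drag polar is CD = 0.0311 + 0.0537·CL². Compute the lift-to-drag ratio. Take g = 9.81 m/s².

Level flight ⇒ L = W = m·g = 111 × 9.81 = 1088.9 N.
q = ½ρv² = ½ × 1.14 × 33.5² = 639.7 Pa.
Required CL = L/(qS) = 1088.9/(639.7·2.18) = 0.7809.
CD = 0.0311 + 0.0537 × 0.7809² = 0.06384.
L/D = CL/CD = 0.7809 / 0.06384 = 12.2

L/D = 12.2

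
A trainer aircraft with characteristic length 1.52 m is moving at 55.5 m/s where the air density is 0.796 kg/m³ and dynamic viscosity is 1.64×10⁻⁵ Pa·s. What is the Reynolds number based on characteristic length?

Re = 4.09×10^6

Re = ρ·v·c/μ = 0.796 × 55.5 × 1.52 / (1.64×10⁻⁵) = 4.09×10^6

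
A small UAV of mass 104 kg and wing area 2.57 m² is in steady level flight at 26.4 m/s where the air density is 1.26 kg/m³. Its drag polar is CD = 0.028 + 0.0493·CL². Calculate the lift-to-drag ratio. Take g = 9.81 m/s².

L/D = 13.2

Level flight ⇒ L = W = m·g = 104 × 9.81 = 1020.2 N.
Dynamic pressure q = 0.5 × 1.26 × 26.4² = 439.1 Pa.
CL = 2W/(ρv²S) = 2×1020.2/(1.26×26.4²×2.57) = 0.9041.
CD = 0.028 + 0.0493 × 0.9041² = 0.0683.
L/D = CL/CD = 0.9041 / 0.0683 = 13.2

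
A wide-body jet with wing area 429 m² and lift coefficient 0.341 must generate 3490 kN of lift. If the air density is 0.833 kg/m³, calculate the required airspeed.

v = 239 m/s

L = ½ρv²S·CL ⇒ v = √(2L/(ρ·S·CL))
v = √(2 × 3.49×10^6 / (0.833 × 429 × 0.341)) = √57280 = 239 m/s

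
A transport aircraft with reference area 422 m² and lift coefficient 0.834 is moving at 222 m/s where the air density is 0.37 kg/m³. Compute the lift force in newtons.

L = 3.21×10^6 N

Dynamic pressure q = ½ρv² = ½ × 0.37 × 222² = 9118 Pa.
L = q·S·CL = 9118 × 422 × 0.834 = 3.21×10^6 N ≈ 3210 kN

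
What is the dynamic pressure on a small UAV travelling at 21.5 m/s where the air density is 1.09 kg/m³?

q = 252 Pa

q = ½ρv² = ½ × 1.09 × 21.5² = 252 Pa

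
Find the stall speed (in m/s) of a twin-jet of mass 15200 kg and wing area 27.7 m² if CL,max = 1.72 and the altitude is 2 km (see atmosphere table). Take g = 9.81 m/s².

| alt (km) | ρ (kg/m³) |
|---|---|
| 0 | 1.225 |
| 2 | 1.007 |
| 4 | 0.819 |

At 2 km, from the table: ρ = 1.007 kg/m³.
Weight W = mg = 15200 × 9.81 = 1.491×10^5 N.
V_stall = √(2W/(ρ·S·CL,max)) = √(2 × 1.491×10^5 / (1.007 × 27.7 × 1.72))
V_stall = √6216 = 78.8 m/s

V_stall = 78.8 m/s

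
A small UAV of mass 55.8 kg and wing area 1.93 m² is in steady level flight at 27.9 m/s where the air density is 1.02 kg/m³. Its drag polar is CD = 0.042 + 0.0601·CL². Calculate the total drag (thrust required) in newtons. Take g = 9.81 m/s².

Weight W = mg = 55.8 × 9.81 = 547.4 N; in level flight L = W.
Dynamic pressure q = 0.5 × 1.02 × 27.9² = 397 Pa.
CL = W/(q·S) = 547.4 / (397 × 1.93) = 0.7144.
CD = 0.042 + 0.0601 × 0.7144² = 0.07268.
D = q·S·CD = 397 × 1.93 × 0.07268 = 55.68 N

D = 55.7 N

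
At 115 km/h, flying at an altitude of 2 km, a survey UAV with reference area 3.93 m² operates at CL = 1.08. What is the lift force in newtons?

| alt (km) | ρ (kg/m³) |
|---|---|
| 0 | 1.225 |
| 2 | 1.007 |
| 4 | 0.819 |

L = 2180 N

At 2 km, from the table: ρ = 1.007 kg/m³.
Convert speed: v = 115 km/h ÷ 3.6 = 31.94 m/s.
L = ½ρv²S·CL = ½ × 1.007 × 31.94² × 3.93 × 1.08 = 2180 N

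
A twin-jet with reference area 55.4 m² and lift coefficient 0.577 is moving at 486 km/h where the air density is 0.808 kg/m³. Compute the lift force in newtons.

L = 2.35×10^5 N

Convert speed: v = 486 km/h ÷ 3.6 = 135 m/s.
L = ½ρv²S·CL = ½ × 0.808 × 135² × 55.4 × 0.577 = 2.35×10^5 N ≈ 235 kN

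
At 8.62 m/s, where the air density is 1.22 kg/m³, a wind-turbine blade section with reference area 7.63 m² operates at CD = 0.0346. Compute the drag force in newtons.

D = 12 N

D = ½ρv²S·CD = ½ × 1.22 × 8.62² × 7.63 × 0.0346 = 12 N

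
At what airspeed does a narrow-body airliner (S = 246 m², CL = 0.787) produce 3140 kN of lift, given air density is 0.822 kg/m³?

v = 199 m/s

L = ½ρv²S·CL ⇒ v = √(2L/(ρ·S·CL))
v = √(2 × 3.14×10^6 / (0.822 × 246 × 0.787)) = √39460 = 199 m/s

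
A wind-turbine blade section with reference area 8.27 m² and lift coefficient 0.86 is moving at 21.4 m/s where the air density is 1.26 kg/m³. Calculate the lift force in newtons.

L = ½ρv²S·CL = ½ × 1.26 × 21.4² × 8.27 × 0.86 = 2050 N

L = 2050 N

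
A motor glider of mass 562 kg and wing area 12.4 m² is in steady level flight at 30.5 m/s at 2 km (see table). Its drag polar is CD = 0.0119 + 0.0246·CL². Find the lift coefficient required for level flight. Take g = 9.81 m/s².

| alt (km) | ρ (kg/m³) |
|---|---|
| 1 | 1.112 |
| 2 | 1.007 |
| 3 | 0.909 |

CL = 0.949

At 2 km, from the table: ρ = 1.007 kg/m³.
Level flight ⇒ L = W = m·g = 562 × 9.81 = 5513.2 N.
q = ½ρv² = ½ × 1.007 × 30.5² = 468.4 Pa.
CL = 2W/(ρv²S) = 2×5513.2/(1.007×30.5²×12.4) = 0.9493.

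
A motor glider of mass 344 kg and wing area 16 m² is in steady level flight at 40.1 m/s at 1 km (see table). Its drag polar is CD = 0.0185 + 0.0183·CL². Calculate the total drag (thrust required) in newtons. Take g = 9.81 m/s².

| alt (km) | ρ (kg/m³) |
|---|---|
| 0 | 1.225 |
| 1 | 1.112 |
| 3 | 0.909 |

D = 279 N

At 1 km, from the table: ρ = 1.112 kg/m³.
Level flight ⇒ L = W = m·g = 344 × 9.81 = 3374.6 N.
q = ½ρv² = ½ × 1.112 × 40.1² = 894.1 Pa.
CL = W/(q·S) = 3374.6 / (894.1 × 16) = 0.2359.
CD = 0.0185 + 0.0183 × 0.2359² = 0.01952.
D = q·S·CD = 894.1 × 16 × 0.01952 = 279.2 N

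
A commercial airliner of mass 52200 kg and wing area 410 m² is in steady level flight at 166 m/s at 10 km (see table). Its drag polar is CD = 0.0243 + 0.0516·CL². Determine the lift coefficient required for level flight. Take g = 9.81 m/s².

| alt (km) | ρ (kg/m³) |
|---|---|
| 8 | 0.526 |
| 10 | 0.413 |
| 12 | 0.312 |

CL = 0.219

At 10 km, from the table: ρ = 0.413 kg/m³.
In steady level flight, lift balances weight: W = mg = 52200 × 9.81 = 5.1208×10^5 N.
q = ½ρv² = ½ × 0.413 × 166² = 5690 Pa.
Required CL = L/(qS) = 5.1208×10^5/(5690·410) = 0.2195.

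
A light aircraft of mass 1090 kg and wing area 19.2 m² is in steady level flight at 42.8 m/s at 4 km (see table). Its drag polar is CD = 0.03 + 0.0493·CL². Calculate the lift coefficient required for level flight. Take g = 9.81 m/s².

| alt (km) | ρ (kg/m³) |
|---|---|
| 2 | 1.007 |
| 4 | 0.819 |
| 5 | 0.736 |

At 4 km, from the table: ρ = 0.819 kg/m³.
Level flight ⇒ L = W = m·g = 1090 × 9.81 = 10693 N.
q = ½ρv² = ½ × 0.819 × 42.8² = 750.1 Pa.
CL = 2W/(ρv²S) = 2×10693/(0.819×42.8²×19.2) = 0.7424.

CL = 0.742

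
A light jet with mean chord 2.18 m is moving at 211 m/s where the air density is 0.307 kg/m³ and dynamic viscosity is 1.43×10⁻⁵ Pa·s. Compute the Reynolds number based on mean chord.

Re = ρ·v·c/μ = 0.307 × 211 × 2.18 / (1.43×10⁻⁵) = 9.88×10^6

Re = 9.88×10^6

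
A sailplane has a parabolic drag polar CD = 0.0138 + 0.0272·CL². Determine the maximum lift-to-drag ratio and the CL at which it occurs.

For CD = CD0 + K·CL², (L/D)max occurs at CL* = √(CD0/K) and equals 1/(2√(K·CD0)).
(L/D)max = 1/(2√(0.0272 × 0.0138)) = 1/(2 × 0.01937) = 25.8
CL* = √(0.0138/0.0272) = 0.712

(L/D)max = 25.8, at CL = 0.712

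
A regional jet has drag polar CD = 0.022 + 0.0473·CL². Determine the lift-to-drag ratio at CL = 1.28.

L/D = 12.9

CD = 0.022 + 0.0473 × 1.28² = 0.0995
L/D = CL/CD = 1.28 / 0.0995 = 12.9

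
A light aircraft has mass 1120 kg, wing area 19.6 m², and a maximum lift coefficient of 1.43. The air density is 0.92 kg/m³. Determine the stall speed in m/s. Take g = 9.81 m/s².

Stall occurs when L = W at CL,max. W = mg = 1120 × 9.81 = 10990 N.
From L = ½ρV²S·CL,max = W: V_stall = √(2W/(ρSCL,max)) = √(2·10990/(0.92·19.6·1.43))
V_stall = √852.2 = 29.2 m/s

V_stall = 29.2 m/s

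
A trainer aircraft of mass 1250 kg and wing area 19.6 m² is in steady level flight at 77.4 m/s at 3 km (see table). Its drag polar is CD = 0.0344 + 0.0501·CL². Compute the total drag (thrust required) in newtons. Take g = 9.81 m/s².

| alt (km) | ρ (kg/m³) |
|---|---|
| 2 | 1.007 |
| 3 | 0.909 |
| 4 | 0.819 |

At 3 km, from the table: ρ = 0.909 kg/m³.
Weight W = mg = 1250 × 9.81 = 12262 N; in level flight L = W.
q = ½ρv² = ½ × 0.909 × 77.4² = 2723 Pa.
Required CL = L/(qS) = 12262/(2723·19.6) = 0.2298.
CD = 0.0344 + 0.0501 × 0.2298² = 0.03705.
D = q·S·CD = 2723 × 19.6 × 0.03705 = 1977 N

D = 1980 N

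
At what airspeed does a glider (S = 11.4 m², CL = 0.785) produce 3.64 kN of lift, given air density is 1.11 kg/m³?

v = 27.1 m/s

L = ½ρv²S·CL ⇒ v = √(2L/(ρ·S·CL))
v = √(2 × 3640 / (1.11 × 11.4 × 0.785)) = √732.9 = 27.1 m/s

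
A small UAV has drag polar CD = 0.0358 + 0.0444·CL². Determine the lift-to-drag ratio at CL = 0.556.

L/D = 11.2

CD = 0.0358 + 0.0444 × 0.556² = 0.04953
L/D = CL/CD = 0.556 / 0.04953 = 11.2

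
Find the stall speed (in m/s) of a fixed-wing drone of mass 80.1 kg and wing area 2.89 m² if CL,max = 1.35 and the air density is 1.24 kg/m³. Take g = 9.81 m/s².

At stall, lift equals weight: L = W = m·g = 80.1 × 9.81 = 785.8 N.
V_stall = √(2W/(ρ·S·CL,max)) = √(2 × 785.8 / (1.24 × 2.89 × 1.35))
V_stall = √324.8 = 18 m/s

V_stall = 18 m/s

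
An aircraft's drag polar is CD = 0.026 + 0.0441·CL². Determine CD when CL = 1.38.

CD = 0.026 + 0.0441 × 1.38² = 0.026 + 0.08398 = 0.11

CD = 0.11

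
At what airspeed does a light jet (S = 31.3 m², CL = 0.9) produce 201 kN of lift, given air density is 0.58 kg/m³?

L = ½ρv²S·CL ⇒ v = √(2L/(ρ·S·CL))
v = √(2 × 2.01×10^5 / (0.58 × 31.3 × 0.9)) = √24600 = 157 m/s

v = 157 m/s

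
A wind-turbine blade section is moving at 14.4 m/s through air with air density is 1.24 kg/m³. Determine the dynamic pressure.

q = ½ρv² = ½ × 1.24 × 14.4² = 129 Pa

q = 129 Pa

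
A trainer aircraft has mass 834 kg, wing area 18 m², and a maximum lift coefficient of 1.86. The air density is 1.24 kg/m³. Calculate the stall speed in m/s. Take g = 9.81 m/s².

Stall occurs when L = W at CL,max. W = mg = 834 × 9.81 = 8182 N.
From L = ½ρV²S·CL,max = W: V_stall = √(2W/(ρSCL,max)) = √(2·8182/(1.24·18·1.86))
V_stall = √394.1 = 19.9 m/s

V_stall = 19.9 m/s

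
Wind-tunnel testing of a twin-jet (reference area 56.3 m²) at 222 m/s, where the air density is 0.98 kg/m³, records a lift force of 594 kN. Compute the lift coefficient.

CL = 0.437

From L = ½ρv²S·CL, rearranging gives CL = 2L/(ρv²S).
CL = 2 × 5.94×10^5 / (0.98 × 222² × 56.3) = 0.437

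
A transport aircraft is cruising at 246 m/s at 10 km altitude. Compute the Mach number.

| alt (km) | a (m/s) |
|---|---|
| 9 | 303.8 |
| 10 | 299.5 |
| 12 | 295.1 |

At 10 km, from the table: a = 299.5 m/s.
M = v/a = 246 / 299.5 = 0.821

M = 0.821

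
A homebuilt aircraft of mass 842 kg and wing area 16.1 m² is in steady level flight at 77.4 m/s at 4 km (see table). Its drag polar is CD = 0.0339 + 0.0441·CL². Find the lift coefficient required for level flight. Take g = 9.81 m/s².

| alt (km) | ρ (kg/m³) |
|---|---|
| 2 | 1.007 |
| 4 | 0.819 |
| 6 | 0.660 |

CL = 0.209

At 4 km, from the table: ρ = 0.819 kg/m³.
Weight W = mg = 842 × 9.81 = 8260 N; in level flight L = W.
Dynamic pressure q = 0.5 × 0.819 × 77.4² = 2453 Pa.
CL = 2W/(ρv²S) = 2×8260/(0.819×77.4²×16.1) = 0.2091.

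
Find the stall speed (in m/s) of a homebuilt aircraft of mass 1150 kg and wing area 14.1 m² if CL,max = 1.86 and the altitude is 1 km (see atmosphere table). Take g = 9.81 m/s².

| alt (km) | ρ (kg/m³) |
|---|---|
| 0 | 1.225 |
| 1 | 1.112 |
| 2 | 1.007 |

V_stall = 27.8 m/s

At 1 km, from the table: ρ = 1.112 kg/m³.
Stall occurs when L = W at CL,max. W = mg = 1150 × 9.81 = 11280 N.
V_stall = √(2W/(ρ·S·CL,max)) = √(2 × 11280 / (1.112 × 14.1 × 1.86))
V_stall = √773.7 = 27.8 m/s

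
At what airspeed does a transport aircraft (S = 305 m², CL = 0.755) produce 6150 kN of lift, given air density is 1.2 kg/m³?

L = ½ρv²S·CL ⇒ v = √(2L/(ρ·S·CL))
v = √(2 × 6.15×10^6 / (1.2 × 305 × 0.755)) = √44510 = 211 m/s

v = 211 m/s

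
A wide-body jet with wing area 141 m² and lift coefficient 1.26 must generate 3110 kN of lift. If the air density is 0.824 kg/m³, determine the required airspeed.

L = ½ρv²S·CL ⇒ v = √(2L/(ρ·S·CL))
v = √(2 × 3.11×10^6 / (0.824 × 141 × 1.26)) = √42490 = 206 m/s

v = 206 m/s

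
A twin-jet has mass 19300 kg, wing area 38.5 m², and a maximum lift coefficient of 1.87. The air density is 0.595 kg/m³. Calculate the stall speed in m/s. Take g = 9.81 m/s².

At stall, lift equals weight: L = W = m·g = 19300 × 9.81 = 1.893×10^5 N.
From L = ½ρV²S·CL,max = W: V_stall = √(2W/(ρSCL,max)) = √(2·1.893×10^5/(0.595·38.5·1.87))
V_stall = √8840 = 94 m/s

V_stall = 94 m/s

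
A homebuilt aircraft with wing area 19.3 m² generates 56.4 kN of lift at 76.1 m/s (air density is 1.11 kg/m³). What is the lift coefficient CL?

CL = 0.909

From L = ½ρv²S·CL, rearranging gives CL = 2L/(ρv²S).
CL = 2 × 56400 / (1.11 × 76.1² × 19.3) = 0.909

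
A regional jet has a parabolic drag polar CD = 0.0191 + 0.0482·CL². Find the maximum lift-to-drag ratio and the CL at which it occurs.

For CD = CD0 + K·CL², (L/D)max occurs at CL* = √(CD0/K) and equals 1/(2√(K·CD0)).
(L/D)max = 1/(2√(0.0482 × 0.0191)) = 1/(2 × 0.03034) = 16.5
CL* = √(0.0191/0.0482) = 0.629

(L/D)max = 16.5, at CL = 0.629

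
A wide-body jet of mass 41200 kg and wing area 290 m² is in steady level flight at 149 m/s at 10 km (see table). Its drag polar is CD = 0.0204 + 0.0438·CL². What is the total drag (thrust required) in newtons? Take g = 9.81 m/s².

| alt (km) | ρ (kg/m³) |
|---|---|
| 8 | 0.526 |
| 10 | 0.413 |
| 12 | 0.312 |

At 10 km, from the table: ρ = 0.413 kg/m³.
Level flight ⇒ L = W = m·g = 41200 × 9.81 = 4.0417×10^5 N.
q = ½ρv² = ½ × 0.413 × 149² = 4585 Pa.
Required CL = L/(qS) = 4.0417×10^5/(4585·290) = 0.304.
CD = 0.0204 + 0.0438 × 0.304² = 0.02445.
D = q·S·CD = 4585 × 290 × 0.02445 = 32500 N

D = 32500 N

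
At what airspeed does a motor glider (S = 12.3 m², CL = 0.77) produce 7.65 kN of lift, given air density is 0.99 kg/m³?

L = ½ρv²S·CL ⇒ v = √(2L/(ρ·S·CL))
v = √(2 × 7650 / (0.99 × 12.3 × 0.77)) = √1632 = 40.4 m/s

v = 40.4 m/s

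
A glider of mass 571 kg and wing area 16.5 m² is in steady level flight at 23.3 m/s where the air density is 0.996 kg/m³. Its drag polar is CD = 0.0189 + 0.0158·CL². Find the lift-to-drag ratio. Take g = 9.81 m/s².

L/D = 28.7

Weight W = mg = 571 × 9.81 = 5601.5 N; in level flight L = W.
q = ½ρv² = ½ × 0.996 × 23.3² = 270.4 Pa.
CL = W/(q·S) = 5601.5 / (270.4 × 16.5) = 1.256.
CD = 0.0189 + 0.0158 × 1.256² = 0.04381.
L/D = CL/CD = 1.256 / 0.04381 = 28.7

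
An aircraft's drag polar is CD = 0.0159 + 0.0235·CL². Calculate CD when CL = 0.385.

CD = 0.0159 + 0.0235 × 0.385² = 0.0159 + 0.003483 = 0.0194

CD = 0.0194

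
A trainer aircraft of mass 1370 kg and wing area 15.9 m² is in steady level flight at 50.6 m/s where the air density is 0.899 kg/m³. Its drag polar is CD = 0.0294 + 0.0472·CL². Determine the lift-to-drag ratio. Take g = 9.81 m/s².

L/D = 13.4

Level flight ⇒ L = W = m·g = 1370 × 9.81 = 13440 N.
Dynamic pressure q = 0.5 × 0.899 × 50.6² = 1151 Pa.
CL = W/(q·S) = 13440 / (1151 × 15.9) = 0.7344.
CD = 0.0294 + 0.0472 × 0.7344² = 0.05486.
L/D = CL/CD = 0.7344 / 0.05486 = 13.4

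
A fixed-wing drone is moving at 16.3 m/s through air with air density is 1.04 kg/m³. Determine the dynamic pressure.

q = 138 Pa

q = ½ρv² = ½ × 1.04 × 16.3² = 138 Pa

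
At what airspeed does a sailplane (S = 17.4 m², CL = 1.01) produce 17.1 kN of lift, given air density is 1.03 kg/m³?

v = 43.5 m/s

L = ½ρv²S·CL ⇒ v = √(2L/(ρ·S·CL))
v = √(2 × 17100 / (1.03 × 17.4 × 1.01)) = √1889 = 43.5 m/s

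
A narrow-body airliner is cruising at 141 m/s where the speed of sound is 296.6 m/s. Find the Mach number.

M = 0.475

M = v/a = 141 / 296.6 = 0.475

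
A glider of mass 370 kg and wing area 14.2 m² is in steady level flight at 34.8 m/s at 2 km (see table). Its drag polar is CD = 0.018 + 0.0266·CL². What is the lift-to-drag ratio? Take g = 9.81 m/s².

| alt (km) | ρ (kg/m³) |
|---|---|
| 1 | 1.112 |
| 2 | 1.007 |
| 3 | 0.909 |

At 2 km, from the table: ρ = 1.007 kg/m³.
In steady level flight, lift balances weight: W = mg = 370 × 9.81 = 3629.7 N.
q = ½ρv² = ½ × 1.007 × 34.8² = 609.8 Pa.
CL = 2W/(ρv²S) = 2×3629.7/(1.007×34.8²×14.2) = 0.4192.
CD = 0.018 + 0.0266 × 0.4192² = 0.02267.
L/D = CL/CD = 0.4192 / 0.02267 = 18.5

L/D = 18.5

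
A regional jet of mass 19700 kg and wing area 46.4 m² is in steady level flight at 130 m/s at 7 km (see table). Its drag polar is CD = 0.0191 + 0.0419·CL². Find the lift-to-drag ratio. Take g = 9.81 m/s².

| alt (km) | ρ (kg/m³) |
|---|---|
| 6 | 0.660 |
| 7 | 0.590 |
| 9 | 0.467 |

L/D = 17.3

At 7 km, from the table: ρ = 0.590 kg/m³.
Weight W = mg = 19700 × 9.81 = 1.9326×10^5 N; in level flight L = W.
q = ½ρv² = ½ × 0.59 × 130² = 4986 Pa.
Required CL = L/(qS) = 1.9326×10^5/(4986·46.4) = 0.8354.
CD = 0.0191 + 0.0419 × 0.8354² = 0.04834.
L/D = CL/CD = 0.8354 / 0.04834 = 17.3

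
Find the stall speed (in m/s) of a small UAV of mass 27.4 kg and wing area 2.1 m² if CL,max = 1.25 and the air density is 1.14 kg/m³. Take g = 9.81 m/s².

V_stall = 13.4 m/s

Stall occurs when L = W at CL,max. W = mg = 27.4 × 9.81 = 268.8 N.
From L = ½ρV²S·CL,max = W: V_stall = √(2W/(ρSCL,max)) = √(2·268.8/(1.14·2.1·1.25))
V_stall = √179.6 = 13.4 m/s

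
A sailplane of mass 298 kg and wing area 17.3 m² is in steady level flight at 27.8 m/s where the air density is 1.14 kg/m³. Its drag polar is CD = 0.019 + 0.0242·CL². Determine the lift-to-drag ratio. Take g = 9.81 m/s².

L/D = 17

Weight W = mg = 298 × 9.81 = 2923.4 N; in level flight L = W.
Dynamic pressure q = 0.5 × 1.14 × 27.8² = 440.5 Pa.
Required CL = L/(qS) = 2923.4/(440.5·17.3) = 0.3836.
CD = 0.019 + 0.0242 × 0.3836² = 0.02256.
L/D = CL/CD = 0.3836 / 0.02256 = 17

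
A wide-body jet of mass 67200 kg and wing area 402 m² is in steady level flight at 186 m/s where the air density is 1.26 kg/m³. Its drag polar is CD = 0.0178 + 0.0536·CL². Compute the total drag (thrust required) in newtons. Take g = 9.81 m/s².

Level flight ⇒ L = W = m·g = 67200 × 9.81 = 6.5923×10^5 N.
Dynamic pressure q = 0.5 × 1.26 × 186² = 21800 Pa.
CL = W/(q·S) = 6.5923×10^5 / (21800 × 402) = 0.07524.
CD = 0.0178 + 0.0536 × 0.07524² = 0.0181.
D = q·S·CD = 21800 × 402 × 0.0181 = 1.586×10^5 N

D = 1.59×10^5 N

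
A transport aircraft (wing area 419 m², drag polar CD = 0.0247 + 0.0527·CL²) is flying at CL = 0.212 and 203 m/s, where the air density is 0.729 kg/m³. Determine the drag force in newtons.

CD = 0.0247 + 0.0527 × 0.212² = 0.02707
D = ½ρv²S·CD = ½ × 0.729 × 203² × 419 × 0.02707 = 1.7×10^5 N

D = 1.7×10^5 N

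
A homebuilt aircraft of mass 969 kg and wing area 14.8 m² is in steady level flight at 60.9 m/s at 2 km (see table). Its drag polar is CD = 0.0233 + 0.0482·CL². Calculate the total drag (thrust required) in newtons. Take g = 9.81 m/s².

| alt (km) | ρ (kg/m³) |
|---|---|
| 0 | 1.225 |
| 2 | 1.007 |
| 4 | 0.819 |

D = 802 N

At 2 km, from the table: ρ = 1.007 kg/m³.
In steady level flight, lift balances weight: W = mg = 969 × 9.81 = 9505.9 N.
q = ½ρv² = ½ × 1.007 × 60.9² = 1867 Pa.
CL = 2W/(ρv²S) = 2×9505.9/(1.007×60.9²×14.8) = 0.344.
CD = 0.0233 + 0.0482 × 0.344² = 0.029.
D = q·S·CD = 1867 × 14.8 × 0.029 = 801.5 N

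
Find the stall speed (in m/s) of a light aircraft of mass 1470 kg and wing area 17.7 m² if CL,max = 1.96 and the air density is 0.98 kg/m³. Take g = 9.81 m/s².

Weight W = mg = 1470 × 9.81 = 14420 N.
From L = ½ρV²S·CL,max = W: V_stall = √(2W/(ρSCL,max)) = √(2·14420/(0.98·17.7·1.96))
V_stall = √848.3 = 29.1 m/s

V_stall = 29.1 m/s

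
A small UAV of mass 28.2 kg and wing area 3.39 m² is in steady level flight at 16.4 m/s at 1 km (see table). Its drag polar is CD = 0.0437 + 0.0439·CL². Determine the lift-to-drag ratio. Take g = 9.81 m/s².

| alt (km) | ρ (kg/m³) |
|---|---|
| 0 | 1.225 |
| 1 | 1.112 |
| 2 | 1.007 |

At 1 km, from the table: ρ = 1.112 kg/m³.
Weight W = mg = 28.2 × 9.81 = 276.64 N; in level flight L = W.
q = ½ρv² = ½ × 1.112 × 16.4² = 149.5 Pa.
CL = 2W/(ρv²S) = 2×276.64/(1.112×16.4²×3.39) = 0.5457.
CD = 0.0437 + 0.0439 × 0.5457² = 0.05677.
L/D = CL/CD = 0.5457 / 0.05677 = 9.61

L/D = 9.61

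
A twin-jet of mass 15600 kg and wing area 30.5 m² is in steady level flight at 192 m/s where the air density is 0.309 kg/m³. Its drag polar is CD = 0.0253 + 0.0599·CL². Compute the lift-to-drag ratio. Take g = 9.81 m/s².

Weight W = mg = 15600 × 9.81 = 1.5304×10^5 N; in level flight L = W.
q = ½ρv² = ½ × 0.309 × 192² = 5695 Pa.
CL = 2W/(ρv²S) = 2×1.5304×10^5/(0.309×192²×30.5) = 0.881.
CD = 0.0253 + 0.0599 × 0.881² = 0.07179.
L/D = CL/CD = 0.881 / 0.07179 = 12.3

L/D = 12.3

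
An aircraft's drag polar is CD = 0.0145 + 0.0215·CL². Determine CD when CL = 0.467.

CD = 0.0192

CD = 0.0145 + 0.0215 × 0.467² = 0.0145 + 0.004689 = 0.0192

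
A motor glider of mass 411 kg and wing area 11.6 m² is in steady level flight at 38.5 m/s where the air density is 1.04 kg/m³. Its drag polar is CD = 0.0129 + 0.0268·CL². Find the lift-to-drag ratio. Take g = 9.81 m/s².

In steady level flight, lift balances weight: W = mg = 411 × 9.81 = 4031.9 N.
Dynamic pressure q = 0.5 × 1.04 × 38.5² = 770.8 Pa.
CL = 2W/(ρv²S) = 2×4031.9/(1.04×38.5²×11.6) = 0.4509.
CD = 0.0129 + 0.0268 × 0.4509² = 0.01835.
L/D = CL/CD = 0.4509 / 0.01835 = 24.6

L/D = 24.6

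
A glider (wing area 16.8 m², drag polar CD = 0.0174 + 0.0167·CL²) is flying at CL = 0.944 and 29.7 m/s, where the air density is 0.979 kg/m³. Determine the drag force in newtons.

CD = 0.0174 + 0.0167 × 0.944² = 0.03228
D = ½ρv²S·CD = ½ × 0.979 × 29.7² × 16.8 × 0.03228 = 234 N

D = 234 N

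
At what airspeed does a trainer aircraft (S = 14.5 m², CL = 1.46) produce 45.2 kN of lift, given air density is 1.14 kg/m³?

L = ½ρv²S·CL ⇒ v = √(2L/(ρ·S·CL))
v = √(2 × 45200 / (1.14 × 14.5 × 1.46)) = √3746 = 61.2 m/s

v = 61.2 m/s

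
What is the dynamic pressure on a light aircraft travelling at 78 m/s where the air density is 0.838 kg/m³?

q = 2550 Pa

q = ½ρv² = ½ × 0.838 × 78² = 2550 Pa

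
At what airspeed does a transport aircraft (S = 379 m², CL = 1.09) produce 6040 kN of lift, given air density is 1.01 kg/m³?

v = 170 m/s

L = ½ρv²S·CL ⇒ v = √(2L/(ρ·S·CL))
v = √(2 × 6.04×10^6 / (1.01 × 379 × 1.09)) = √28950 = 170 m/s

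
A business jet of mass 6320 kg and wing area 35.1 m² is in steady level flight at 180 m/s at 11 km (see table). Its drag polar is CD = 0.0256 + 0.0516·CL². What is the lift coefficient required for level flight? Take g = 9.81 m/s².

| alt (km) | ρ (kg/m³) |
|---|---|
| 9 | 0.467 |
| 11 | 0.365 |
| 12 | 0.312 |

CL = 0.299

At 11 km, from the table: ρ = 0.365 kg/m³.
Level flight ⇒ L = W = m·g = 6320 × 9.81 = 61999 N.
q = ½ρv² = ½ × 0.365 × 180² = 5913 Pa.
Required CL = L/(qS) = 61999/(5913·35.1) = 0.2987.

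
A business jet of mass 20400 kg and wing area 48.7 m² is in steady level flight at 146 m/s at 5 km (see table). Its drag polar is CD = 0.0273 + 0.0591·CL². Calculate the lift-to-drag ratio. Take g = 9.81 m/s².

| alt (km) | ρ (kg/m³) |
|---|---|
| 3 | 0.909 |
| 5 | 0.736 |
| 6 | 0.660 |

L/D = 12

At 5 km, from the table: ρ = 0.736 kg/m³.
Level flight ⇒ L = W = m·g = 20400 × 9.81 = 2.0012×10^5 N.
q = ½ρv² = ½ × 0.736 × 146² = 7844 Pa.
CL = W/(q·S) = 2.0012×10^5 / (7844 × 48.7) = 0.5239.
CD = 0.0273 + 0.0591 × 0.5239² = 0.04352.
L/D = CL/CD = 0.5239 / 0.04352 = 12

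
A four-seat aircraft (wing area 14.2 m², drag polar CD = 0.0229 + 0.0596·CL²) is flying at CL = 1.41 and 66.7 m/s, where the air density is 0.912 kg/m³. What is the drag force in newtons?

CD = 0.0229 + 0.0596 × 1.41² = 0.1414
D = ½ρv²S·CD = ½ × 0.912 × 66.7² × 14.2 × 0.1414 = 4070 N

D = 4070 N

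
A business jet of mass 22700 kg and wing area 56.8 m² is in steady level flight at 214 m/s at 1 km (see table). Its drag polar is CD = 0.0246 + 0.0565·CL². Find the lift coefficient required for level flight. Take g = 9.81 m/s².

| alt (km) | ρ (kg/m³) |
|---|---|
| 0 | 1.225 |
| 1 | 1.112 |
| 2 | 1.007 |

At 1 km, from the table: ρ = 1.112 kg/m³.
Weight W = mg = 22700 × 9.81 = 2.2269×10^5 N; in level flight L = W.
Dynamic pressure q = 0.5 × 1.112 × 214² = 25460 Pa.
Required CL = L/(qS) = 2.2269×10^5/(25460·56.8) = 0.154.

CL = 0.154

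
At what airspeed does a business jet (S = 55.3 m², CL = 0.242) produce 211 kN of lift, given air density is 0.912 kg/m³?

L = ½ρv²S·CL ⇒ v = √(2L/(ρ·S·CL))
v = √(2 × 2.11×10^5 / (0.912 × 55.3 × 0.242)) = √34580 = 186 m/s

v = 186 m/s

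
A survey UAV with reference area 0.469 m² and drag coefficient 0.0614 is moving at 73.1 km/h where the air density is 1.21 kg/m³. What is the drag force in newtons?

D = 7.18 N

Convert speed: v = 73.1 km/h ÷ 3.6 = 20.31 m/s.
Dynamic pressure q = ½ρv² = ½ × 1.21 × 20.31² = 249.5 Pa.
D = q·S·CD = 249.5 × 0.469 × 0.0614 = 7.18 N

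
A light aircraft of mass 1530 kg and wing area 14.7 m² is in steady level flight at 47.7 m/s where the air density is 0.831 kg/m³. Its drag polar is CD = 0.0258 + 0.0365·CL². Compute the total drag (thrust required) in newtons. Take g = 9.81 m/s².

In steady level flight, lift balances weight: W = mg = 1530 × 9.81 = 15009 N.
Dynamic pressure q = 0.5 × 0.831 × 47.7² = 945.4 Pa.
Required CL = L/(qS) = 15009/(945.4·14.7) = 1.08.
CD = 0.0258 + 0.0365 × 1.08² = 0.06838.
D = q·S·CD = 945.4 × 14.7 × 0.06838 = 950.2 N

D = 950 N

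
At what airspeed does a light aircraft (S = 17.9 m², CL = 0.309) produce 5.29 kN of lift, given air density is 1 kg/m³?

v = 43.7 m/s

L = ½ρv²S·CL ⇒ v = √(2L/(ρ·S·CL))
v = √(2 × 5290 / (1 × 17.9 × 0.309)) = √1913 = 43.7 m/s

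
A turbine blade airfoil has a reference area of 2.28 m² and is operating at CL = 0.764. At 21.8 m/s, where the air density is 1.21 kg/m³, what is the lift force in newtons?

L = 501 N

L = ½ρv²S·CL = ½ × 1.21 × 21.8² × 2.28 × 0.764 = 501 N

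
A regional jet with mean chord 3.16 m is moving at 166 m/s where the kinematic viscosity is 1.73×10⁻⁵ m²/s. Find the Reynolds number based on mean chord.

Re = 3.03×10^7

Re = v·c/ν = 166 × 3.16 / (1.73×10⁻⁵) = 3.03×10^7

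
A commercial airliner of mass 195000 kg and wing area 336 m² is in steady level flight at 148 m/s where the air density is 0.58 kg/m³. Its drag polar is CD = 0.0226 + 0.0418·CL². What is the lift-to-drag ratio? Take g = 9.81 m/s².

In steady level flight, lift balances weight: W = mg = 195000 × 9.81 = 1.913×10^6 N.
Dynamic pressure q = 0.5 × 0.58 × 148² = 6352 Pa.
CL = 2W/(ρv²S) = 2×1.913×10^6/(0.58×148²×336) = 0.8963.
CD = 0.0226 + 0.0418 × 0.8963² = 0.05618.
L/D = CL/CD = 0.8963 / 0.05618 = 16

L/D = 16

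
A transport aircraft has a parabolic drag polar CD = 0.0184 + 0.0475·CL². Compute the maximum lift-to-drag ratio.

For CD = CD0 + K·CL², (L/D)max occurs at CL* = √(CD0/K) and equals 1/(2√(K·CD0)).
(L/D)max = 1/(2√(0.0475 × 0.0184)) = 1/(2 × 0.02956) = 16.9

(L/D)max = 16.9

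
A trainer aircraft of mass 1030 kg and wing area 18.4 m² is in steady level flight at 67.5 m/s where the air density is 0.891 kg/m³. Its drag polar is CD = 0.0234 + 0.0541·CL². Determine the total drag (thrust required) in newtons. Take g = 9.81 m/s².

Weight W = mg = 1030 × 9.81 = 10104 N; in level flight L = W.
q = ½ρv² = ½ × 0.891 × 67.5² = 2030 Pa.
Required CL = L/(qS) = 10104/(2030·18.4) = 0.2705.
CD = 0.0234 + 0.0541 × 0.2705² = 0.02736.
D = q·S·CD = 2030 × 18.4 × 0.02736 = 1022 N

D = 1020 N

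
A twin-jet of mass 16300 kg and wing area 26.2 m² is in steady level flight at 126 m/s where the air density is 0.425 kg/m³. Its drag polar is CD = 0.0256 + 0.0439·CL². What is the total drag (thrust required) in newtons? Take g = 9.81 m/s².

Level flight ⇒ L = W = m·g = 16300 × 9.81 = 1.599×10^5 N.
q = ½ρv² = ½ × 0.425 × 126² = 3374 Pa.
Required CL = L/(qS) = 1.599×10^5/(3374·26.2) = 1.809.
CD = 0.0256 + 0.0439 × 1.809² = 0.1693.
D = q·S·CD = 3374 × 26.2 × 0.1693 = 14960 N

D = 15000 N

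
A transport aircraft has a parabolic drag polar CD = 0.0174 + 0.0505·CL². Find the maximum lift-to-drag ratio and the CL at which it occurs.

For CD = CD0 + K·CL², (L/D)max occurs at CL* = √(CD0/K) and equals 1/(2√(K·CD0)).
(L/D)max = 1/(2√(0.0505 × 0.0174)) = 1/(2 × 0.02964) = 16.9
CL* = √(0.0174/0.0505) = 0.587

(L/D)max = 16.9, at CL = 0.587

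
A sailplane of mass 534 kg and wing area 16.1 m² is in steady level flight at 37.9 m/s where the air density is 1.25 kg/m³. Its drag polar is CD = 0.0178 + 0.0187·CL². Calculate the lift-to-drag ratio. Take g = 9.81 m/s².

L/D = 17.9

Weight W = mg = 534 × 9.81 = 5238.5 N; in level flight L = W.
q = ½ρv² = ½ × 1.25 × 37.9² = 897.8 Pa.
CL = 2W/(ρv²S) = 2×5238.5/(1.25×37.9²×16.1) = 0.3624.
CD = 0.0178 + 0.0187 × 0.3624² = 0.02026.
L/D = CL/CD = 0.3624 / 0.02026 = 17.9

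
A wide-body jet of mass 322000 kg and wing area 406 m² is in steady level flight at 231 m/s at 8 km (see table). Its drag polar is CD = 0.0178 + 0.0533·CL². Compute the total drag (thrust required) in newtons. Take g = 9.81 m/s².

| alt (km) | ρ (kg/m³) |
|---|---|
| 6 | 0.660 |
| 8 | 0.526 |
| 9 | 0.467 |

At 8 km, from the table: ρ = 0.526 kg/m³.
Weight W = mg = 322000 × 9.81 = 3.1588×10^6 N; in level flight L = W.
Dynamic pressure q = 0.5 × 0.526 × 231² = 14030 Pa.
Required CL = L/(qS) = 3.1588×10^6/(14030·406) = 0.5544.
CD = 0.0178 + 0.0533 × 0.5544² = 0.03418.
D = q·S·CD = 14030 × 406 × 0.03418 = 1.948×10^5 N

D = 1.95×10^5 N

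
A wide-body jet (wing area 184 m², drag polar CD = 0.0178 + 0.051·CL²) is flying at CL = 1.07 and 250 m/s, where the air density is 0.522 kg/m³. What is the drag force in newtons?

D = 2.29×10^5 N

CD = 0.0178 + 0.051 × 1.07² = 0.07619
D = ½ρv²S·CD = ½ × 0.522 × 250² × 184 × 0.07619 = 2.29×10^5 N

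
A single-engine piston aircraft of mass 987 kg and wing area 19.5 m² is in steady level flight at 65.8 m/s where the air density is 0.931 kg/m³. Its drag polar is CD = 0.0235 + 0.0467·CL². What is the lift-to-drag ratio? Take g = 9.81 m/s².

L/D = 9.36

In steady level flight, lift balances weight: W = mg = 987 × 9.81 = 9682.5 N.
q = ½ρv² = ½ × 0.931 × 65.8² = 2015 Pa.
Required CL = L/(qS) = 9682.5/(2015·19.5) = 0.2464.
CD = 0.0235 + 0.0467 × 0.2464² = 0.02633.
L/D = CL/CD = 0.2464 / 0.02633 = 9.36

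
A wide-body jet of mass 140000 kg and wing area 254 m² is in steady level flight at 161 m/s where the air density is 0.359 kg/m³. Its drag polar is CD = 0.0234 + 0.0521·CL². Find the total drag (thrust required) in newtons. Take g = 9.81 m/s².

D = 1.11×10^5 N

Level flight ⇒ L = W = m·g = 140000 × 9.81 = 1.3734×10^6 N.
Dynamic pressure q = 0.5 × 0.359 × 161² = 4653 Pa.
CL = W/(q·S) = 1.3734×10^6 / (4653 × 254) = 1.162.
CD = 0.0234 + 0.0521 × 1.162² = 0.09376.
D = q·S·CD = 4653 × 254 × 0.09376 = 1.108×10^5 N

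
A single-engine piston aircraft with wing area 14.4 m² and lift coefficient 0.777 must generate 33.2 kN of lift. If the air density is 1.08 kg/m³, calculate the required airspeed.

v = 74.1 m/s

L = ½ρv²S·CL ⇒ v = √(2L/(ρ·S·CL))
v = √(2 × 33200 / (1.08 × 14.4 × 0.777)) = √5495 = 74.1 m/s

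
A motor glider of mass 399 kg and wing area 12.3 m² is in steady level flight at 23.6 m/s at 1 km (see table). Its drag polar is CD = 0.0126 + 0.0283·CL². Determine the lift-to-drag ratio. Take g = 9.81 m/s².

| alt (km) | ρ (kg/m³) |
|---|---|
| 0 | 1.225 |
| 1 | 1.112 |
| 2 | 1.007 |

At 1 km, from the table: ρ = 1.112 kg/m³.
Weight W = mg = 399 × 9.81 = 3914.2 N; in level flight L = W.
Dynamic pressure q = 0.5 × 1.112 × 23.6² = 309.7 Pa.
CL = W/(q·S) = 3914.2 / (309.7 × 12.3) = 1.028.
CD = 0.0126 + 0.0283 × 1.028² = 0.04249.
L/D = CL/CD = 1.028 / 0.04249 = 24.2

L/D = 24.2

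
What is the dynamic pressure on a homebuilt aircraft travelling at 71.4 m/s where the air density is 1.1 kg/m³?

q = ½ρv² = ½ × 1.1 × 71.4² = 2800 Pa

q = 2800 Pa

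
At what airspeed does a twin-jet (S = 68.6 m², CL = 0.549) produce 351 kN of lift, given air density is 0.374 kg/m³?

L = ½ρv²S·CL ⇒ v = √(2L/(ρ·S·CL))
v = √(2 × 3.51×10^5 / (0.374 × 68.6 × 0.549)) = √49840 = 223 m/s

v = 223 m/s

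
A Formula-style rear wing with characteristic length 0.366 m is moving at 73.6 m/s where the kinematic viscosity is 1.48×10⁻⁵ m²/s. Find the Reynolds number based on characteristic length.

Re = v·c/ν = 73.6 × 0.366 / (1.48×10⁻⁵) = 1.82×10^6

Re = 1.82×10^6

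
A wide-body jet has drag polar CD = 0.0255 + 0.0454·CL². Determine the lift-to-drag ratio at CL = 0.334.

CD = 0.0255 + 0.0454 × 0.334² = 0.03056
L/D = CL/CD = 0.334 / 0.03056 = 10.9

L/D = 10.9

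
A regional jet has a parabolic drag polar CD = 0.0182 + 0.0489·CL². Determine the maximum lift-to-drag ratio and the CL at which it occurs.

For CD = CD0 + K·CL², (L/D)max occurs at CL* = √(CD0/K) and equals 1/(2√(K·CD0)).
(L/D)max = 1/(2√(0.0489 × 0.0182)) = 1/(2 × 0.02983) = 16.8
CL* = √(0.0182/0.0489) = 0.61

(L/D)max = 16.8, at CL = 0.61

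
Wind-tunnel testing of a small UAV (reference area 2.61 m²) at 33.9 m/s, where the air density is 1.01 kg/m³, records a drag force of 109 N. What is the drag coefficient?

From D = ½ρv²S·CD, rearranging gives CD = 2D/(ρv²S).
CD = 2 × 109 / (1.01 × 33.9² × 2.61) = 0.072

CD = 0.072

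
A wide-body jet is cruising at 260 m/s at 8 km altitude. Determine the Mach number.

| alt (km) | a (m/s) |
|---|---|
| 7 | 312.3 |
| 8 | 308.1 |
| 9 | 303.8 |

M = 0.844

At 8 km, from the table: a = 308.1 m/s.
M = v/a = 260 / 308.1 = 0.844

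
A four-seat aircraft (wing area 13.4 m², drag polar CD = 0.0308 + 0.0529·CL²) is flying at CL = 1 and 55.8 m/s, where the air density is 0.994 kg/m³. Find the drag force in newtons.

CD = 0.0308 + 0.0529 × 1² = 0.0837
D = ½ρv²S·CD = ½ × 0.994 × 55.8² × 13.4 × 0.0837 = 1740 N

D = 1740 N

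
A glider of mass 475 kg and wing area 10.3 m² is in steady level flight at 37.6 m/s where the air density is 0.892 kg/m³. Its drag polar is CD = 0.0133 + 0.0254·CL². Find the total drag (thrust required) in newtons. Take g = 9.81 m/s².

Level flight ⇒ L = W = m·g = 475 × 9.81 = 4659.8 N.
q = ½ρv² = ½ × 0.892 × 37.6² = 630.5 Pa.
Required CL = L/(qS) = 4659.8/(630.5·10.3) = 0.7175.
CD = 0.0133 + 0.0254 × 0.7175² = 0.02638.
D = q·S·CD = 630.5 × 10.3 × 0.02638 = 171.3 N

D = 171 N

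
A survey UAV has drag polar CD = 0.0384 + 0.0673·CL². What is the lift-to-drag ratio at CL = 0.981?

CD = 0.0384 + 0.0673 × 0.981² = 0.1032
L/D = CL/CD = 0.981 / 0.1032 = 9.51

L/D = 9.51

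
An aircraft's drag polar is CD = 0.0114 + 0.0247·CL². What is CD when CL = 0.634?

CD = 0.0114 + 0.0247 × 0.634² = 0.0114 + 0.009928 = 0.0213

CD = 0.0213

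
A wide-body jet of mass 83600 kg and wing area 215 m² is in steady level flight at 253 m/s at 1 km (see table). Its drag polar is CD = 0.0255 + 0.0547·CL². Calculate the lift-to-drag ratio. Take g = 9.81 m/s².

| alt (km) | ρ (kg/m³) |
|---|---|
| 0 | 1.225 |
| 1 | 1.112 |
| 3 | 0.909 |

L/D = 4.1

At 1 km, from the table: ρ = 1.112 kg/m³.
Level flight ⇒ L = W = m·g = 83600 × 9.81 = 8.2012×10^5 N.
q = ½ρv² = ½ × 1.112 × 253² = 35590 Pa.
Required CL = L/(qS) = 8.2012×10^5/(35590·215) = 0.1072.
CD = 0.0255 + 0.0547 × 0.1072² = 0.02613.
L/D = CL/CD = 0.1072 / 0.02613 = 4.1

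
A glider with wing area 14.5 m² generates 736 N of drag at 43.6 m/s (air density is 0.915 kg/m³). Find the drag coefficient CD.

From D = ½ρv²S·CD, rearranging gives CD = 2D/(ρv²S).
CD = 2 × 736 / (0.915 × 43.6² × 14.5) = 0.0584

CD = 0.0584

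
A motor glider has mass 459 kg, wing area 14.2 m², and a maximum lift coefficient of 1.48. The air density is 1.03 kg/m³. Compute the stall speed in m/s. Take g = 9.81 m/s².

V_stall = 20.4 m/s

At stall, lift equals weight: L = W = m·g = 459 × 9.81 = 4503 N.
V_stall = √(2W/(ρ·S·CL,max)) = √(2 × 4503 / (1.03 × 14.2 × 1.48))
V_stall = √416 = 20.4 m/s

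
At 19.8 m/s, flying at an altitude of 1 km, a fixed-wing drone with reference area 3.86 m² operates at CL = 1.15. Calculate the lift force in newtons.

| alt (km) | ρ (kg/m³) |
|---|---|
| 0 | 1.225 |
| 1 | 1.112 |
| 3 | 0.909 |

At 1 km, from the table: ρ = 1.112 kg/m³.
Dynamic pressure q = ½ρv² = ½ × 1.112 × 19.8² = 218 Pa.
L = q·S·CL = 218 × 3.86 × 1.15 = 968 N

L = 968 N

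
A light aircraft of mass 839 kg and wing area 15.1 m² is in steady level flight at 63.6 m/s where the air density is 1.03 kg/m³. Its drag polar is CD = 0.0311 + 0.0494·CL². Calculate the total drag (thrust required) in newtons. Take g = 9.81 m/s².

D = 1080 N

In steady level flight, lift balances weight: W = mg = 839 × 9.81 = 8230.6 N.
Dynamic pressure q = 0.5 × 1.03 × 63.6² = 2083 Pa.
CL = W/(q·S) = 8230.6 / (2083 × 15.1) = 0.2617.
CD = 0.0311 + 0.0494 × 0.2617² = 0.03448.
D = q·S·CD = 2083 × 15.1 × 0.03448 = 1085 N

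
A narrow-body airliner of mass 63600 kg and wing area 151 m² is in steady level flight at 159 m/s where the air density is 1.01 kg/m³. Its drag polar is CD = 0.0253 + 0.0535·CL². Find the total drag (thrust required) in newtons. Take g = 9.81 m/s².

Level flight ⇒ L = W = m·g = 63600 × 9.81 = 6.2392×10^5 N.
q = ½ρv² = ½ × 1.01 × 159² = 12770 Pa.
CL = W/(q·S) = 6.2392×10^5 / (12770 × 151) = 0.3236.
CD = 0.0253 + 0.0535 × 0.3236² = 0.0309.
D = q·S·CD = 12770 × 151 × 0.0309 = 59580 N

D = 59600 N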